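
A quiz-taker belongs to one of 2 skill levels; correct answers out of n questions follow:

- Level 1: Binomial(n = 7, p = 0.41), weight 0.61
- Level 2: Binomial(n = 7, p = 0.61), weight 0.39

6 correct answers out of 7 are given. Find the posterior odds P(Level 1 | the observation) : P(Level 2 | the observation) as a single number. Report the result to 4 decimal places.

0.2182

Since P(k|x) ∝ w_k f_k(x), the posterior odds are w_i f_i(x) / (w_j f_j(x)).
Component likelihoods at x = 6 correct answers out of 7:
  f_1 = 0.0196179
  f_2 = 0.140651
Odds = (0.61/0.39) × (0.0196179/0.140651) = 1.5641 × 0.13948 ≈ 0.2182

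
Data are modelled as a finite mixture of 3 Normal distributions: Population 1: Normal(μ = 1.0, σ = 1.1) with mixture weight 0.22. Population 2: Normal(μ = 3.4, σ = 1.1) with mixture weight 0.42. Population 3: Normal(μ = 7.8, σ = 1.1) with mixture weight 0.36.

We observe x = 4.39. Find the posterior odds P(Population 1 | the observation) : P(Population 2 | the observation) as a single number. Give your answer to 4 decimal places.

0.0068

Only the two components matter; the odds are (π_i f_i(x)) / (π_j f_j(x)).
Component likelihoods at x = 4.39:
  p_1 = (1/(1.1·√(2π)))·exp(−(4.39−1.0)²/(2·1.1²)) = 0.362675·exp(-4.74880) = 0.00314151
  p_2 = (1/(1.1·√(2π)))·exp(−(4.39−3.4)²/(2·1.1²)) = 0.362675·exp(-0.40500) = 0.241896
  p_3 = (1/(1.1·√(2π)))·exp(−(4.39−7.8)²/(2·1.1²)) = 0.362675·exp(-4.80500) = 0.00296984
0.000691133 / 0.101596 ≈ 0.0068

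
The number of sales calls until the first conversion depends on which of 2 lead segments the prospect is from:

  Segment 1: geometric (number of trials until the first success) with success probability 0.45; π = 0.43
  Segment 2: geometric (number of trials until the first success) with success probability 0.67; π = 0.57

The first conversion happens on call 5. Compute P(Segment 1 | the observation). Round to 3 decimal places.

Posterior ∝ prior × likelihood, so P(k | x) ∝ π_k f_k(x); normalise over all components.
Geometric probabilities:
  f_1 = 0.45·(1−0.45)^4 = 0.45·0.0915063 = 0.0411778
  f_2 = 0.67·(1−0.67)^4 = 0.67·0.0118592 = 0.00794567
Multiply by the mixture weights:
  π_1·f_1 = 0.43 × 0.0411778 = 0.0177065
  π_2·f_2 = 0.57 × 0.00794567 = 0.00452903
Marginal: 0.0177065 + 0.00452903 = 0.0222355
P(Segment 1 | data) ≈ 0.796

0.796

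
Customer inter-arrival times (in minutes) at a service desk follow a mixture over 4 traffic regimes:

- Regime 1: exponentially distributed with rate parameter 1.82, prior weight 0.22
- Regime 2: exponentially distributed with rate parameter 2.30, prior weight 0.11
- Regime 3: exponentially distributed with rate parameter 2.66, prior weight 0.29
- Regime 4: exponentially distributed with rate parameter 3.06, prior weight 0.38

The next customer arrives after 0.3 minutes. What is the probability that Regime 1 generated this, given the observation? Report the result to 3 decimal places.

0.198

By Bayes' theorem, P(k | x) = w_k f_k(x) / Σ_j w_j f_j(x).
Exponential densities:
  L_1 = 1.82·e^(−1.82·0.3) = 1.82·e^(−0.5460) = 1.05426
  L_2 = 2.30·e^(−2.30·0.3) = 2.30·e^(−0.6900) = 1.15362
  L_3 = 2.66·e^(−2.66·0.3) = 2.66·e^(−0.7980) = 1.19761
  L_4 = 3.06·e^(−3.06·0.3) = 3.06·e^(−0.9180) = 1.22191
Unnormalised posteriors:
  w_1·L_1 = 0.22 × 1.05426 = 0.231937
  w_2·L_2 = 0.11 × 1.15362 = 0.126899
  w_3·L_3 = 0.29 × 1.19761 = 0.347306
  w_4·L_4 = 0.38 × 1.22191 = 0.464326
Marginal: 0.231937 + 0.126899 + 0.347306 + 0.464326 = 1.17047
Responsibility of Regime 1: 0.231937 / 1.17047 ≈ 0.198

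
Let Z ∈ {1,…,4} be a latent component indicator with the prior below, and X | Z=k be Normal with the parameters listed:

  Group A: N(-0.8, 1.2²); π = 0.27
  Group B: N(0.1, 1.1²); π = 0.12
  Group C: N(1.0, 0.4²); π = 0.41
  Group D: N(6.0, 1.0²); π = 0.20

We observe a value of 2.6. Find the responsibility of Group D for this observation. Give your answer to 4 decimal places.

By Bayes' theorem, P(k | x) = π_k f_k(x) / Σ_j π_j f_j(x).
Normal densities:
  p_A = 0.00600508
  p_B = 0.0274087
  p_C = 0.000334576
  p_D = 0.00123222
Weight by the priors:
  π_A·p_A = 0.27 × 0.00600508 = 0.00162137
  π_B·p_B = 0.12 × 0.0274087 = 0.00328905
  π_C·p_C = 0.41 × 0.000334576 = 0.000137176
  π_D·p_D = 0.20 × 0.00123222 = 0.000246444
Normaliser: 0.00162137 + 0.00328905 + 0.000137176 + 0.000246444 = 0.00529404
Responsibility of Group D: 0.000246444 / 0.00529404 ≈ 0.0466

0.0466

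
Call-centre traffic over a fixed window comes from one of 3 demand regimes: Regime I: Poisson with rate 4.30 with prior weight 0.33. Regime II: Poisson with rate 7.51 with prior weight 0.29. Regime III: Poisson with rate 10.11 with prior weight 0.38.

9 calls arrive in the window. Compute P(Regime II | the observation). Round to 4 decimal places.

0.3847

Apply Bayes' rule: the posterior for each component is proportional to its prior times its likelihood at x.
Component likelihoods at x = 9 calls:
  p_I = 0.0187926
  p_II = 0.114669
  p_III = 0.123674
Multiply by the mixture weights:
  π_I·p_I = 0.33 × 0.0187926 = 0.00620156
  π_II·p_II = 0.29 × 0.114669 = 0.0332539
  π_III·p_III = 0.38 × 0.123674 = 0.0469963
Denominator: 0.00620156 + 0.0332539 + 0.0469963 = 0.0864518
P(Regime II | x) ≈ 0.3847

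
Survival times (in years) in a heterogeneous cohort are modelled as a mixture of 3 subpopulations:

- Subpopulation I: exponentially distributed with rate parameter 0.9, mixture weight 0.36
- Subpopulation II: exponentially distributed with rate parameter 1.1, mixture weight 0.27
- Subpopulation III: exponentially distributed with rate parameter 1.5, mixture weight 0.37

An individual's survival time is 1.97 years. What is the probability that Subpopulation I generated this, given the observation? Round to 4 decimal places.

Apply Bayes' rule: the posterior for each component is proportional to its prior times its likelihood at x.
Evaluate each component's likelihood at the observed value:
  L_I = 0.15284
  L_II = 0.125973
  L_III = 0.078118
Unnormalised posteriors:
  w_I·L_I = 0.36 × 0.15284 = 0.0550226
  w_II·L_II = 0.27 × 0.125973 = 0.0340126
  w_III·L_III = 0.37 × 0.078118 = 0.0289037
Normaliser: 0.0550226 + 0.0340126 + 0.0289037 = 0.117939
P(Subpopulation I | x) ≈ 0.4665

0.4665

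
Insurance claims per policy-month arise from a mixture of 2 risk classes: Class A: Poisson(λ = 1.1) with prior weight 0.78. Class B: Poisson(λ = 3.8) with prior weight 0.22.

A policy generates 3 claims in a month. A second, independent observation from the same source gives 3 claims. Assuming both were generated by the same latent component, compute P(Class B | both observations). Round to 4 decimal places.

0.6841

The responsibility of component k is π_k f_k(x) divided by Σ_j π_j f_j(x).
Since both observations come from the same component, the likelihood for component k is f_k(x₁)·f_k(x₂).
  f_A = [0.0738419] × [0.0738419] = 0.00545263
  f_B = [0.204588] × [0.204588] = 0.0418563
Unnormalised posteriors:
  π_A·f_A = 0.78 × 0.00545263 = 0.00425305
  π_B·f_B = 0.22 × 0.0418563 = 0.00920839
Marginal: 0.00425305 + 0.00920839 = 0.0134614
So the posterior for Class B is 0.00920839 / 0.0134614 ≈ 0.6841.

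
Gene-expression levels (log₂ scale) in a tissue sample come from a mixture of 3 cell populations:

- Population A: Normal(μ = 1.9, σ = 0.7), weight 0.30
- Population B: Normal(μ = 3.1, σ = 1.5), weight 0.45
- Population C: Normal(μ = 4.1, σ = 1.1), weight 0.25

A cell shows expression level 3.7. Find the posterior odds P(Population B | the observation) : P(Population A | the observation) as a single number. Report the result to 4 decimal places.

17.6273

The posterior odds equal the prior odds times the likelihood ratio: (π_i/π_j)·(f_i(x)/f_j(x)).
Component likelihoods at x = 3.7:
  L_A = 0.0208921
  L_B = 0.245513
  L_C = 0.339472
Posterior odds = (π_B·L_B) / (π_A·L_A) = (0.45·0.245513) / (0.30·0.0208921) = 0.110481 / 0.00626762 ≈ 17.6273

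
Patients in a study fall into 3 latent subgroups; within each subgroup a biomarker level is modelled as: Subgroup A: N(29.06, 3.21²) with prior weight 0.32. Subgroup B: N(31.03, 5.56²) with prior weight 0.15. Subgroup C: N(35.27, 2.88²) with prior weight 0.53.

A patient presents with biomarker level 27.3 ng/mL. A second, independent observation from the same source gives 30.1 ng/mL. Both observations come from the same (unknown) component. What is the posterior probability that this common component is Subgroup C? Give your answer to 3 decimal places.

The responsibility of component k is P(Z=k) f_k(x) divided by Σ_j P(Z=j) f_j(x).
Since both observations come from the same component, the likelihood for component k is f_k(x₁)·f_k(x₂).
  L_A = [0.106937] × [0.117927] = 0.0126107
  L_B = [0.0572937] × [0.0707555] = 0.00405384
  L_C = [0.00300983] × [0.0276538] = 8.32333e-05
Prior × likelihood for each component:
  P(Z=A)·L_A = 0.32 × 0.0126107 = 0.00403541
  P(Z=B)·L_B = 0.15 × 0.00405384 = 0.000608076
  P(Z=C)·L_C = 0.53 × 8.32333e-05 = 4.41136e-05
Denominator: 0.00403541 + 0.000608076 + 4.41136e-05 = 0.0046876
Responsibility of Subgroup C: 4.41136e-05 / 0.0046876 ≈ 0.009

0.009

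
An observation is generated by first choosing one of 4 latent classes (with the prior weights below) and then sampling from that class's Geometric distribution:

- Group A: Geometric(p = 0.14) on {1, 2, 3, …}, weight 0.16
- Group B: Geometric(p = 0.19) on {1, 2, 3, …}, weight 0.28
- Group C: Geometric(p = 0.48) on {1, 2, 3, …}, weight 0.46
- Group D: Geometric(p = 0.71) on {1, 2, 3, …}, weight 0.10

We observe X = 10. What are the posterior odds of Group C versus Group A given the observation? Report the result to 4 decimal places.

Posterior odds = (w_i f_i(x)) / (w_j f_j(x)); the normalising sum cancels.
Evaluate each component's likelihood at the observed value:
  p_A = 0.14·(1−0.14)^9 = 0.14·0.257327 = 0.0360258
  p_B = 0.19·(1−0.19)^9 = 0.19·0.150095 = 0.028518
  p_C = 0.48·(1−0.48)^9 = 0.48·0.00277991 = 0.00133435
  p_D = 0.71·(1−0.71)^9 = 0.71·1.45071e-05 = 1.03001e-05
Posterior odds = (w_C·p_C) / (w_A·p_A) = (0.46·0.00133435) / (0.16·0.0360258) = 0.000613803 / 0.00576413 ≈ 0.1065

0.1065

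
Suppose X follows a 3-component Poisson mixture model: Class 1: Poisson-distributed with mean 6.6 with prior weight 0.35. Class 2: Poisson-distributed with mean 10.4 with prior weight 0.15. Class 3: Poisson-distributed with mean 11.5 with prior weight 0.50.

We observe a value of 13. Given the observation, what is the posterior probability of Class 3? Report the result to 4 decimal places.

0.7617

Posterior ∝ prior × likelihood, so P(k | x) ∝ π_k f_k(x); normalise over all components.
Evaluate each component's likelihood at the observed value:
  f_1 = 0.00985025
  f_2 = 0.0813749
  f_3 = 0.100093
Weight by the priors:
  π_1·f_1 = 0.35 × 0.00985025 = 0.00344759
  π_2·f_2 = 0.15 × 0.0813749 = 0.0122062
  π_3·f_3 = 0.50 × 0.100093 = 0.0500467
Marginal: 0.00344759 + 0.0122062 + 0.0500467 = 0.0657005
P(Class 3 | 13) = 0.0500467 / 0.0657005 ≈ 0.7617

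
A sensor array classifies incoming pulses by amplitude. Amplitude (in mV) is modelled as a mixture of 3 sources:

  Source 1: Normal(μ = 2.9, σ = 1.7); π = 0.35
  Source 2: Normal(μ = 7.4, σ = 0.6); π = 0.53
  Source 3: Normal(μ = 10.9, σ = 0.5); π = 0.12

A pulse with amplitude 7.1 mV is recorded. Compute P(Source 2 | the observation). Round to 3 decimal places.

0.988

P(component k | x) = P(Z=k)·f_k(x) / marginal(x), where marginal(x) = Σ_j P(Z=j)·f_j(x).
Component likelihoods at x = 7.1 mV:
  f_1 = (1/(1.7·√(2π)))·exp(−(7.1−2.9)²/(2·1.7²)) = 0.234672·exp(-3.05190) = 0.0110927
  f_2 = (1/(0.6·√(2π)))·exp(−(7.1−7.4)²/(2·0.6²)) = 0.664904·exp(-0.12500) = 0.586776
  f_3 = (1/(0.5·√(2π)))·exp(−(7.1−10.9)²/(2·0.5²)) = 0.797885·exp(-28.88000) = 2.28831e-13
Multiply by the mixture weights:
  P(Z=1)·f_1 = 0.35 × 0.0110927 = 0.00388244
  P(Z=2)·f_2 = 0.53 × 0.586776 = 0.310991
  P(Z=3)·f_3 = 0.12 × 2.28831e-13 = 2.74598e-14
Marginal: 0.00388244 + 0.310991 + 2.74598e-14 = 0.314873
P(Source 2 | x) = 0.310991 / 0.314873 ≈ 0.988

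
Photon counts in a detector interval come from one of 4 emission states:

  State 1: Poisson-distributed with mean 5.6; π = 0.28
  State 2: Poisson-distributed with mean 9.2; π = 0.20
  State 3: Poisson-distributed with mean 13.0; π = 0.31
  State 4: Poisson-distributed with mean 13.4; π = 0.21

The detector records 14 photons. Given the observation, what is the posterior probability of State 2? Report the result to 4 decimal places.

0.1179

By Bayes' theorem, P(k | x) = w_k f_k(x) / Σ_j w_j f_j(x).
Evaluate each component's likelihood at the observed value:
  f_1 = 0.00126525
  f_2 = 0.0360672
  f_3 = 0.102087
  f_4 = 0.104595
Multiply by the mixture weights:
  w_1·f_1 = 0.28 × 0.00126525 = 0.000354269
  w_2·f_2 = 0.20 × 0.0360672 = 0.00721343
  w_3·f_3 = 0.31 × 0.102087 = 0.031647
  w_4·f_4 = 0.21 × 0.104595 = 0.021965
Denominator: 0.000354269 + 0.00721343 + 0.031647 + 0.021965 = 0.0611797
P(State 2 | 14 photons) ≈ 0.1179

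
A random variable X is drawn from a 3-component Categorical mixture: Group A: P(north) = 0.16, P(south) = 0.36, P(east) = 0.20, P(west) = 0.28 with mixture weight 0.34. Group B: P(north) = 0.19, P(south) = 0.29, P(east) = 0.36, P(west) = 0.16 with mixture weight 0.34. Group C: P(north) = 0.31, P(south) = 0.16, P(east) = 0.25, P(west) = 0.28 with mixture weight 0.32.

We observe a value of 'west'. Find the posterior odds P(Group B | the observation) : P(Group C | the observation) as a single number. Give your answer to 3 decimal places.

Only the two components matter; the odds are (P(Z=i) f_i(x)) / (P(Z=j) f_j(x)).
Categorical probabilities:
  f_A = P(west | comp) = 0.28
  f_B = P(west | comp) = 0.16
  f_C = P(west | comp) = 0.28
Posterior odds = (P(Z=B)·f_B) / (P(Z=C)·f_C) = (0.34·0.16) / (0.32·0.28) = 0.0544 / 0.0896 ≈ 0.607

0.607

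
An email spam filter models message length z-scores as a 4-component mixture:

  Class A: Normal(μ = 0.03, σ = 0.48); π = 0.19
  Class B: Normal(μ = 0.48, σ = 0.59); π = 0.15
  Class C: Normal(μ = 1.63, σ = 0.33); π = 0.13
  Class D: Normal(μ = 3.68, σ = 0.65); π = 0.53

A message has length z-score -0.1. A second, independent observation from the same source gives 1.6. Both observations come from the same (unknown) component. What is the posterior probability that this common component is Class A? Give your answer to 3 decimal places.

Apply Bayes' rule: the posterior for each component is proportional to its prior times its likelihood at x.
Since both observations come from the same component, the likelihood for component k is f_k(x₁)·f_k(x₂).
  L_A = [(1/(0.48·√(2π)))·exp(−(-0.1−0.03)²/(2·0.48²)) = 0.831130·exp(-0.03668) = 0.8012] × [0.00394959] = 0.00316441
  L_B = [(1/(0.59·√(2π)))·exp(−(-0.1−0.48)²/(2·0.59²)) = 0.676173·exp(-0.48319) = 0.41707] × [0.111572] = 0.0465333
  L_C = [(1/(0.33·√(2π)))·exp(−(-0.1−1.63)²/(2·0.33²)) = 1.208916·exp(-13.74151) = 1.30177e-06] × [1.20393] = 1.56725e-06
  L_D = [(1/(0.65·√(2π)))·exp(−(-0.1−3.68)²/(2·0.65²)) = 0.613757·exp(-16.90935) = 2.78202e-08] × [0.00366783] = 1.0204e-10
Unnormalised posteriors:
  π_A·L_A = 0.19 × 0.00316441 = 0.000601237
  π_B·L_B = 0.15 × 0.0465333 = 0.00697999
  π_C·L_C = 0.13 × 1.56725e-06 = 2.03742e-07
  π_D·L_D = 0.53 × 1.0204e-10 = 5.4081e-11
Evidence: 0.000601237 + 0.00697999 + 2.03742e-07 + 5.4081e-11 = 0.00758144
P(Class A | x) = 0.000601237 / 0.00758144 ≈ 0.079

0.079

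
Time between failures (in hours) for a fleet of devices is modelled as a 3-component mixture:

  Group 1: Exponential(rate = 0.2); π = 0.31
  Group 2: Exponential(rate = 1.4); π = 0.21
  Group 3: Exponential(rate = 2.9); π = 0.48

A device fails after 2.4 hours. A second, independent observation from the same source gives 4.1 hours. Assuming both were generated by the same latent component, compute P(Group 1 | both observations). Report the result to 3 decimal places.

0.987

Apply Bayes' rule: the posterior for each component is proportional to its prior times its likelihood at x.
Since both observations come from the same component, the likelihood for component k is f_k(x₁)·f_k(x₂).
  f_1 = [0.123757] × [0.0880863] = 0.0109013
  f_2 = [0.0486294] × [0.00450068] = 0.000218865
  f_3 = [0.00275238] × [1.98901e-05] = 5.47451e-08
Prior × likelihood for each component:
  w_1·f_1 = 0.31 × 0.0109013 = 0.00337939
  w_2·f_2 = 0.21 × 0.000218865 = 4.59616e-05
  w_3·f_3 = 0.48 × 5.47451e-08 = 2.62776e-08
Denominator: 0.00337939 + 4.59616e-05 + 2.62776e-08 = 0.00342538
So the posterior for Group 1 is 0.00337939 / 0.00342538 ≈ 0.987.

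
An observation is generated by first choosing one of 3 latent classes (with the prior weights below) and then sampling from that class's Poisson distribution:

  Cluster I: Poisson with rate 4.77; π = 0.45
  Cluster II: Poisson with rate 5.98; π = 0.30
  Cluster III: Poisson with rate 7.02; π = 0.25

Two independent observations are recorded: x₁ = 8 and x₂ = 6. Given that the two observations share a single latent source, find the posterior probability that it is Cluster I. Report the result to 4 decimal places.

0.2642

By Bayes' theorem, P(k | x) = π_k f_k(x) / Σ_j π_j f_j(x).
Since both observations come from the same component, the likelihood for component k is f_k(x₁)·f_k(x₂).
  p_I = [e^(−4.77)·4.77^8/8! = 0.0563692] × [0.138737] = 0.00782051
  p_II = [e^(−5.98)·5.98^8/8! = 0.102567] × [0.160618] = 0.0164741
  p_III = [e^(−7.02)·7.02^8/8! = 0.130746] × [0.148574] = 0.0194255
Unnormalised posteriors:
  π_I·p_I = 0.45 × 0.00782051 = 0.00351923
  π_II·p_II = 0.30 × 0.0164741 = 0.00494223
  π_III·p_III = 0.25 × 0.0194255 = 0.00485637
Evidence: 0.00351923 + 0.00494223 + 0.00485637 = 0.0133178
Responsibility of Cluster I: 0.00351923 / 0.0133178 ≈ 0.2642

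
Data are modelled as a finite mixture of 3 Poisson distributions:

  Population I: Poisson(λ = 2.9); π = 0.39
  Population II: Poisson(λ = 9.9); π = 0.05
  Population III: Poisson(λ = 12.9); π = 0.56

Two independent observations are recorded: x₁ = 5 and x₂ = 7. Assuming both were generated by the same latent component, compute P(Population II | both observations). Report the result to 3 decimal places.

0.185

By Bayes' theorem, P(k | x) = π_k f_k(x) / Σ_j π_j f_j(x).
Since both observations come from the same component, the likelihood for component k is f_k(x₁)·f_k(x₂).
  L_I = [e^(−2.9)·2.9^5/5! = 0.0940491] × [0.0188322] = 0.00177115
  L_II = [e^(−9.9)·9.9^5/5! = 0.039763] × [0.0927898] = 0.0036896
  L_III = [e^(−12.9)·12.9^5/5! = 0.0074365] × [0.0294645] = 0.000219112
Prior × likelihood for each component:
  π_I·L_I = 0.39 × 0.00177115 = 0.00069075
  π_II·L_II = 0.05 × 0.0036896 = 0.00018448
  π_III·L_III = 0.56 × 0.000219112 = 0.000122703
Evidence: 0.00069075 + 0.00018448 + 0.000122703 = 0.000997933
P(Population II | x₁, x₂) = 0.00018448 / 0.000997933 ≈ 0.185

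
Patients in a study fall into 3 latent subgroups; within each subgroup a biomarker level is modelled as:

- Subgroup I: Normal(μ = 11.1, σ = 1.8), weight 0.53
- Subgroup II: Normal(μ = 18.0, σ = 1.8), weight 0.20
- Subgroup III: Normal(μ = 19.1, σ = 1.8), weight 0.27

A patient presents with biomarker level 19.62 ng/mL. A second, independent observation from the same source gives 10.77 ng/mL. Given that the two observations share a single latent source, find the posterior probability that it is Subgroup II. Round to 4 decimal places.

P(component k | x) = π_k·f_k(x) / marginal(x), where marginal(x) = Σ_j π_j·f_j(x).
Since both observations come from the same component, the likelihood for component k is f_k(x₁)·f_k(x₂).
  f_I = [3.02395e-06] × [0.217941] = 6.59042e-07
  f_II = [0.147825] × [6.95454e-05] = 1.02806e-05
  f_III = [0.212576] × [4.95611e-06] = 1.05355e-06
Unnormalised posteriors:
  π_I·f_I = 0.53 × 6.59042e-07 = 3.49292e-07
  π_II·f_II = 0.20 × 1.02806e-05 = 2.05611e-06
  π_III·f_III = 0.27 × 1.05355e-06 = 2.84459e-07
Normaliser: 3.49292e-07 + 2.05611e-06 + 2.84459e-07 = 2.68986e-06
So the posterior for Subgroup II is 2.05611e-06 / 2.68986e-06 ≈ 0.7644.

0.7644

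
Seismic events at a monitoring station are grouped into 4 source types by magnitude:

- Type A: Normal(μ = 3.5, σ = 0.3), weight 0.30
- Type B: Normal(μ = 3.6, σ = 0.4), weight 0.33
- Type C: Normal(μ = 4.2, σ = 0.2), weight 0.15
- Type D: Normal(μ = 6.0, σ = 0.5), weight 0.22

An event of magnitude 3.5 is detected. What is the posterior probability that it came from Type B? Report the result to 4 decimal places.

By Bayes' theorem, P(k | x) = π_k f_k(x) / Σ_j π_j f_j(x).
Component likelihoods at x = 3.5:
  L_A = 1.32981
  L_B = 0.96667
  L_C = 0.00436341
  L_D = 2.97344e-06
Multiply by the mixture weights:
  π_A·L_A = 0.30 × 1.32981 = 0.398942
  π_B·L_B = 0.33 × 0.96667 = 0.319001
  π_C·L_C = 0.15 × 0.00436341 = 0.000654512
  π_D·L_D = 0.22 × 2.97344e-06 = 6.54157e-07
Normaliser: 0.398942 + 0.319001 + 0.000654512 + 6.54157e-07 = 0.718599
So the posterior for Type B is 0.319001 / 0.718599 ≈ 0.4439.

0.4439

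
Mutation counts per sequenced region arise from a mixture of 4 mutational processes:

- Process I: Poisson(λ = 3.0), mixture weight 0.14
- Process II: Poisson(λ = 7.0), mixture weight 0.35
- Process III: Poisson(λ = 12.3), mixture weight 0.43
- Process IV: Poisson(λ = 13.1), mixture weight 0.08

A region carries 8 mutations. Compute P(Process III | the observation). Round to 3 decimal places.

P(component k | x) = w_k·f_k(x) / marginal(x), where marginal(x) = Σ_j w_j·f_j(x).
Poisson probabilities:
  L_I = 0.00810151
  L_II = 0.130377
  L_III = 0.0591423
  L_IV = 0.0439939
Weight by the priors:
  w_I·L_I = 0.14 × 0.00810151 = 0.00113421
  w_II·L_II = 0.35 × 0.130377 = 0.0456321
  w_III·L_III = 0.43 × 0.0591423 = 0.0254312
  w_IV·L_IV = 0.08 × 0.0439939 = 0.00351951
Denominator: 0.00113421 + 0.0456321 + 0.0254312 + 0.00351951 = 0.075717
Responsibility of Process III: 0.0254312 / 0.075717 ≈ 0.336

0.336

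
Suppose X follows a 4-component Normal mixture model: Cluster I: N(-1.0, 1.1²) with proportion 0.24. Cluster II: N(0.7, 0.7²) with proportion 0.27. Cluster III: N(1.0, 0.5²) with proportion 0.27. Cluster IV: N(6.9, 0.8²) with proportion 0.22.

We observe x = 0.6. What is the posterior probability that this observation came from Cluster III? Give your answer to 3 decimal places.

0.461

By Bayes' theorem, P(k | x) = π_k f_k(x) / Σ_j π_j f_j(x).
Normal densities:
  f_I = (1/(1.1·√(2π)))·exp(−(0.6−-1.0)²/(2·1.1²)) = 0.362675·exp(-1.05785) = 0.125921
  f_II = (1/(0.7·√(2π)))·exp(−(0.6−0.7)²/(2·0.7²)) = 0.569918·exp(-0.01020) = 0.564132
  f_III = (1/(0.5·√(2π)))·exp(−(0.6−1.0)²/(2·0.5²)) = 0.797885·exp(-0.32000) = 0.579383
  f_IV = (1/(0.8·√(2π)))·exp(−(0.6−6.9)²/(2·0.8²)) = 0.498678·exp(-31.00781) = 1.70333e-14
Multiply by the mixture weights:
  π_I·f_I = 0.24 × 0.125921 = 0.0302211
  π_II·f_II = 0.27 × 0.564132 = 0.152316
  π_III·f_III = 0.27 × 0.579383 = 0.156433
  π_IV·f_IV = 0.22 × 1.70333e-14 = 3.74732e-15
Sum: 0.0302211 + 0.152316 + 0.156433 + 3.74732e-15 = 0.33897
P(Cluster III | data) ≈ 0.461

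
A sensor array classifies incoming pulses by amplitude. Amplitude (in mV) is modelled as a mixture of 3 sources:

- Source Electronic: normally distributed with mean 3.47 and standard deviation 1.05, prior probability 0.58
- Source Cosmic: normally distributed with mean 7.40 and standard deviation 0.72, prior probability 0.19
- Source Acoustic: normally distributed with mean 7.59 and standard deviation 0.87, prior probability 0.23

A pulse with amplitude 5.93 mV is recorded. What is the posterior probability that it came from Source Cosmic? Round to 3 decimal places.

P(component k | x) = π_k·f_k(x) / marginal(x), where marginal(x) = Σ_j π_j·f_j(x).
Normal densities:
  f_Electronic = (1/(1.05·√(2π)))·exp(−(5.93−3.47)²/(2·1.05²)) = 0.379945·exp(-2.74449) = 0.0244233
  f_Cosmic = (1/(0.72·√(2π)))·exp(−(5.93−7.40)²/(2·0.72²)) = 0.554087·exp(-2.08420) = 0.0689319
  f_Acoustic = (1/(0.87·√(2π)))·exp(−(5.93−7.59)²/(2·0.87²)) = 0.458554·exp(-1.82032) = 0.0742739
Prior × likelihood for each component:
  π_Electronic·f_Electronic = 0.58 × 0.0244233 = 0.0141655
  π_Cosmic·f_Cosmic = 0.19 × 0.0689319 = 0.0130971
  π_Acoustic·f_Acoustic = 0.23 × 0.0742739 = 0.017083
Sum: 0.0141655 + 0.0130971 + 0.017083 = 0.0443456
P(Source Cosmic | data) ≈ 0.295

0.295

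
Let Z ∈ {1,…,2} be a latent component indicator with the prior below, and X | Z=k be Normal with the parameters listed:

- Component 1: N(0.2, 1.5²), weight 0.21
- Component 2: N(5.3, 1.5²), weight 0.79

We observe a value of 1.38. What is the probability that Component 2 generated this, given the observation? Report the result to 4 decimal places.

0.1443

Apply Bayes' rule: the posterior for each component is proportional to its prior times its likelihood at x.
Normal densities:
  p_1 = (1/(1.5·√(2π)))·exp(−(1.38−0.2)²/(2·1.5²)) = 0.265962·exp(-0.30942) = 0.195181
  p_2 = (1/(1.5·√(2π)))·exp(−(1.38−5.3)²/(2·1.5²)) = 0.265962·exp(-3.41476) = 0.008746
Weight by the priors:
  P(Z=1)·p_1 = 0.21 × 0.195181 = 0.0409881
  P(Z=2)·p_2 = 0.79 × 0.008746 = 0.00690934
Denominator: 0.0409881 + 0.00690934 = 0.0478974
P(Component 2 | data) = 0.00690934 / 0.0478974 ≈ 0.1443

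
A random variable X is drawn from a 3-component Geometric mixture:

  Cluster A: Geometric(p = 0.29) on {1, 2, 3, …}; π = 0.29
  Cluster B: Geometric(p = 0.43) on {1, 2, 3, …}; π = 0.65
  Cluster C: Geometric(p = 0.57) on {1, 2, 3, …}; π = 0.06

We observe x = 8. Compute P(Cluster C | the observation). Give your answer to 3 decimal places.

P(component k | x) = w_k·f_k(x) / marginal(x), where marginal(x) = Σ_j w_j·f_j(x).
Evaluate each component's likelihood at the observed value:
  f_A = 0.29·(1−0.29)^7 = 0.29·0.0909512 = 0.0263758
  f_B = 0.43·(1−0.43)^7 = 0.43·0.019549 = 0.00840606
  f_C = 0.57·(1−0.57)^7 = 0.57·0.00271819 = 0.00154937
Unnormalised posteriors:
  w_A·f_A = 0.29 × 0.0263758 = 0.007649
  w_B·f_B = 0.65 × 0.00840606 = 0.00546394
  w_C·f_C = 0.06 × 0.00154937 = 9.2962e-05
Evidence: 0.007649 + 0.00546394 + 9.2962e-05 = 0.0132059
Responsibility of Cluster C: 9.2962e-05 / 0.0132059 ≈ 0.007

0.007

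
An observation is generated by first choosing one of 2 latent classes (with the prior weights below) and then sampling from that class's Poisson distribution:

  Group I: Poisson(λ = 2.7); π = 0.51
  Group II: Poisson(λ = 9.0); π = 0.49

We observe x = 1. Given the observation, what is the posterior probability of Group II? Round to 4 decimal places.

0.0058

P(component k | x) = π_k·f_k(x) / marginal(x), where marginal(x) = Σ_j π_j·f_j(x).
Poisson probabilities:
  p_I = e^(−2.7)·2.7^1/1! = 0.181455
  p_II = e^(−9.0)·9.0^1/1! = 0.00111069
Unnormalised posteriors:
  π_I·p_I = 0.51 × 0.181455 = 0.092542
  π_II·p_II = 0.49 × 0.00111069 = 0.000544237
Marginal: 0.092542 + 0.000544237 = 0.0930862
Responsibility of Group II: 0.000544237 / 0.0930862 ≈ 0.0058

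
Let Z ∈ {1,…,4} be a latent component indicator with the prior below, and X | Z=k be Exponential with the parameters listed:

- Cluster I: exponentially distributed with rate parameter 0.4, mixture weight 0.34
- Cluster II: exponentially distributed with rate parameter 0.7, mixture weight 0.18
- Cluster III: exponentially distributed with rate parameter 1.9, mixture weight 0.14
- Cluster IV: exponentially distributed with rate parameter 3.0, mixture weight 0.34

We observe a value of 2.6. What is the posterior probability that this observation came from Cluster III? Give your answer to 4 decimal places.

Posterior ∝ prior × likelihood, so P(k | x) ∝ π_k f_k(x); normalise over all components.
Exponential densities:
  L_I = 0.141382
  L_II = 0.113418
  L_III = 0.0135937
  L_IV = 0.0012292
Weight by the priors:
  π_I·L_I = 0.34 × 0.141382 = 0.0480698
  π_II·L_II = 0.18 × 0.113418 = 0.0204152
  π_III·L_III = 0.14 × 0.0135937 = 0.00190312
  π_IV·L_IV = 0.34 × 0.0012292 = 0.00041793
Sum: 0.0480698 + 0.0204152 + 0.00190312 + 0.00041793 = 0.0708061
Responsibility of Cluster III: 0.00190312 / 0.0708061 ≈ 0.0269

0.0269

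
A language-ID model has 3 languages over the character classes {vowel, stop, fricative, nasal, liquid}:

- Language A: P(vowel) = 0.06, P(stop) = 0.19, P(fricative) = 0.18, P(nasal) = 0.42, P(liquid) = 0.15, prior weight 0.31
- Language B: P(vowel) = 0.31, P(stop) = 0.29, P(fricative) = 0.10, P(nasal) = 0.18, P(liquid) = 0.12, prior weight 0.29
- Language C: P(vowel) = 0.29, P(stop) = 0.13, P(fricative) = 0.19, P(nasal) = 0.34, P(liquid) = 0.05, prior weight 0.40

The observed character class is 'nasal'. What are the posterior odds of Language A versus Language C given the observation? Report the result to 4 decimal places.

0.9574

The posterior odds equal the prior odds times the likelihood ratio: (π_i/π_j)·(f_i(x)/f_j(x)).
Component likelihoods at x = 'nasal':
  p_A = P(nasal | comp) = 0.42
  p_B = P(nasal | comp) = 0.18
  p_C = P(nasal | comp) = 0.34
Posterior odds = (π_A·p_A) / (π_C·p_C) = (0.31·0.42) / (0.40·0.34) = 0.1302 / 0.136 ≈ 0.9574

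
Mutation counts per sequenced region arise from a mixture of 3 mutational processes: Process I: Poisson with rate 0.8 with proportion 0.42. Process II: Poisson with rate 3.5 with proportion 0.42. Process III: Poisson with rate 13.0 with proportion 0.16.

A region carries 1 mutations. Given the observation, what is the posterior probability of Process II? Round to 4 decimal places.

P(component k | x) = w_k·f_k(x) / marginal(x), where marginal(x) = Σ_j w_j·f_j(x).
Poisson probabilities:
  p_I = 0.359463
  p_II = 0.105691
  p_III = 2.93843e-05
Unnormalised posteriors:
  w_I·p_I = 0.42 × 0.359463 = 0.150975
  w_II·p_II = 0.42 × 0.105691 = 0.0443902
  w_III·p_III = 0.16 × 2.93843e-05 = 4.70149e-06
Marginal: 0.150975 + 0.0443902 + 4.70149e-06 = 0.195369
So the posterior for Process II is 0.0443902 / 0.195369 ≈ 0.2272.

0.2272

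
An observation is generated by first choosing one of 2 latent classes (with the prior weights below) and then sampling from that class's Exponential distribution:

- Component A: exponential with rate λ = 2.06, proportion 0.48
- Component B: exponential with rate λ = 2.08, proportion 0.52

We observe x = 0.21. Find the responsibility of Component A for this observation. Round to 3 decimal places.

By Bayes' theorem, P(k | x) = π_k f_k(x) / Σ_j π_j f_j(x).
Component likelihoods at x = 0.21:
  p_A = 2.06·e^(−2.06·0.21) = 2.06·e^(−0.4326) = 1.33657
  p_B = 2.08·e^(−2.08·0.21) = 2.08·e^(−0.4368) = 1.34389
Multiply by the mixture weights:
  π_A·p_A = 0.48 × 1.33657 = 0.641553
  π_B·p_B = 0.52 × 1.34389 = 0.698822
Marginal: 0.641553 + 0.698822 = 1.34038
So the posterior for Component A is 0.641553 / 1.34038 ≈ 0.479.

0.479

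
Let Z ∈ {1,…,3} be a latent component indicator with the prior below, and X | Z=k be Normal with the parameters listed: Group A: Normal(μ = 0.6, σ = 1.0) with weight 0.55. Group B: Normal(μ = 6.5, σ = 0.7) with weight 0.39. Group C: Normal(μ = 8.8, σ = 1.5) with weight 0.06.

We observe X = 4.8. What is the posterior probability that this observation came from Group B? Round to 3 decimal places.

0.960

By Bayes' theorem, P(k | x) = π_k f_k(x) / Σ_j π_j f_j(x).
Component likelihoods at x = 4.8:
  L_A = 5.89431e-05
  L_B = 0.0298598
  L_C = 0.00759732
Multiply by the mixture weights:
  π_A·L_A = 0.55 × 5.89431e-05 = 3.24187e-05
  π_B·L_B = 0.39 × 0.0298598 = 0.0116453
  π_C·L_C = 0.06 × 0.00759732 = 0.000455839
Sum: 3.24187e-05 + 0.0116453 + 0.000455839 = 0.0121336
So the posterior for Group B is 0.0116453 / 0.0121336 ≈ 0.960.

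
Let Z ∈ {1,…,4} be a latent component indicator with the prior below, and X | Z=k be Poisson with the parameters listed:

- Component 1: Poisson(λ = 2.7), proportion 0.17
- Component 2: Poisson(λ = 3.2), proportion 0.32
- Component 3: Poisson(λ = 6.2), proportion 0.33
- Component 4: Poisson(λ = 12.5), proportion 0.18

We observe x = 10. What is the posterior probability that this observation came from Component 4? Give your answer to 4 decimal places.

The responsibility of component k is π_k f_k(x) divided by Σ_j π_j f_j(x).
Evaluate each component's likelihood at the observed value:
  L_1 = 0.000381311
  L_2 = 0.00126472
  L_3 = 0.0469384
  L_4 = 0.0956436
Weight by the priors:
  π_1·L_1 = 0.17 × 0.000381311 = 6.48229e-05
  π_2·L_2 = 0.32 × 0.00126472 = 0.00040471
  π_3·L_3 = 0.33 × 0.0469384 = 0.0154897
  π_4·L_4 = 0.18 × 0.0956436 = 0.0172159
Sum: 6.48229e-05 + 0.00040471 + 0.0154897 + 0.0172159 = 0.0331751
P(Component 4 | the observation) = 0.0172159 / 0.0331751 ≈ 0.5189

0.5189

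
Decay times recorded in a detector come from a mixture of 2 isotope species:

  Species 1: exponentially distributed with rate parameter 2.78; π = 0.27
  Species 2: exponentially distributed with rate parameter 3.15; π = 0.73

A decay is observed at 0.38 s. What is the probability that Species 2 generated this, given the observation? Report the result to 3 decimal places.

By Bayes' theorem, P(k | x) = w_k f_k(x) / Σ_j w_j f_j(x).
Component likelihoods at x = 0.38 s:
  f_1 = 0.966621
  f_2 = 0.951612
Weight by the priors:
  w_1·f_1 = 0.27 × 0.966621 = 0.260988
  w_2·f_2 = 0.73 × 0.951612 = 0.694677
Normaliser: 0.260988 + 0.694677 = 0.955665
So the posterior for Species 2 is 0.694677 / 0.955665 ≈ 0.727.

0.727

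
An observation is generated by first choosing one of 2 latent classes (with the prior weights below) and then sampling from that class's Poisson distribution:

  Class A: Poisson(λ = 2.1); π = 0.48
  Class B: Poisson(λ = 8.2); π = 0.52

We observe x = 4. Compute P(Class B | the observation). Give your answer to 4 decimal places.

P(component k | x) = w_k·f_k(x) / marginal(x), where marginal(x) = Σ_j w_j·f_j(x).
Evaluate each component's likelihood at the observed value:
  p_A = e^(−2.1)·2.1^4/4! = 0.099231
  p_B = e^(−8.2)·8.2^4/4! = 0.0517404
Prior × likelihood for each component:
  w_A·p_A = 0.48 × 0.099231 = 0.0476309
  w_B·p_B = 0.52 × 0.0517404 = 0.026905
Normaliser: 0.0476309 + 0.026905 = 0.0745359
P(Class B | the observation) ≈ 0.3610

0.3610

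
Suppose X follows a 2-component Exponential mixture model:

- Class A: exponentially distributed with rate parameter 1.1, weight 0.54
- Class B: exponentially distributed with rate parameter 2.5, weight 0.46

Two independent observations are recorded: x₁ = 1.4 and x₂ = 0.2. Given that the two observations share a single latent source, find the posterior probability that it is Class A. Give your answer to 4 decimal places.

P(component k | x) = π_k·f_k(x) / marginal(x), where marginal(x) = Σ_j π_j·f_j(x).
Since both observations come from the same component, the likelihood for component k is f_k(x₁)·f_k(x₂).
  f_A = [1.1·e^(−1.1·1.4) = 1.1·e^(−1.5400) = 0.235819] × [0.882771] = 0.208174
  f_B = [2.5·e^(−2.5·1.4) = 2.5·e^(−3.5000) = 0.0754935] × [1.51633] = 0.114473
Weight by the priors:
  π_A·f_A = 0.54 × 0.208174 = 0.112414
  π_B·f_B = 0.46 × 0.114473 = 0.0526575
Sum: 0.112414 + 0.0526575 = 0.165072
So the posterior for Class A is 0.112414 / 0.165072 ≈ 0.6810.

0.6810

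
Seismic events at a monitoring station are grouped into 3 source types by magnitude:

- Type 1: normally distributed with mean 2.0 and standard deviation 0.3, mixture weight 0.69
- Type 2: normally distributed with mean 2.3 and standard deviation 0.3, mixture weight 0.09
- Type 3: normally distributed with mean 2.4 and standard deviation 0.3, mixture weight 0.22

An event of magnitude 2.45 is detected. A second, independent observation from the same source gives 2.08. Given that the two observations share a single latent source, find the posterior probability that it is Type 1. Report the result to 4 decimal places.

0.5408

P(component k | x) = P(Z=k)·f_k(x) / marginal(x), where marginal(x) = Σ_j P(Z=j)·f_j(x).
Since both observations come from the same component, the likelihood for component k is f_k(x₁)·f_k(x₂).
  f_1 = [0.431725] × [1.28336] = 0.554057
  f_2 = [1.17355] × [1.01628] = 1.19265
  f_3 = [1.31147] × [0.752876] = 0.987371
Multiply by the mixture weights:
  P(Z=1)·f_1 = 0.69 × 0.554057 = 0.3823
  P(Z=2)·f_2 = 0.09 × 1.19265 = 0.107339
  P(Z=3)·f_3 = 0.22 × 0.987371 = 0.217222
Denominator: 0.3823 + 0.107339 + 0.217222 = 0.70686
Responsibility of Type 1: 0.3823 / 0.70686 ≈ 0.5408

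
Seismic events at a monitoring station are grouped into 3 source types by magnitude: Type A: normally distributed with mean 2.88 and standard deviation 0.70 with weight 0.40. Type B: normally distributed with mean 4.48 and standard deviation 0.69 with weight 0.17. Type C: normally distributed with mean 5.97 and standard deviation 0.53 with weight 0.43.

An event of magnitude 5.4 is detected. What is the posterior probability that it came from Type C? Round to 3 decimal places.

By Bayes' theorem, P(k | x) = w_k f_k(x) / Σ_j w_j f_j(x).
Component likelihoods at x = 5.4:
  p_A = 0.000874146
  p_B = 0.237696
  p_C = 0.422156
Unnormalised posteriors:
  w_A·p_A = 0.40 × 0.000874146 = 0.000349658
  w_B·p_B = 0.17 × 0.237696 = 0.0404083
  w_C·p_C = 0.43 × 0.422156 = 0.181527
Evidence: 0.000349658 + 0.0404083 + 0.181527 = 0.222285
Responsibility of Type C: 0.181527 / 0.222285 ≈ 0.817

0.817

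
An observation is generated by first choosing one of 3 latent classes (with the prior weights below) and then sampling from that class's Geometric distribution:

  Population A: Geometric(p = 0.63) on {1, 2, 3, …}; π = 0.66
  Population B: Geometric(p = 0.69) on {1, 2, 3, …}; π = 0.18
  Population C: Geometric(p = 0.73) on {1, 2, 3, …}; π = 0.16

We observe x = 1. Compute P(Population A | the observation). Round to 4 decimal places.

Posterior ∝ prior × likelihood, so P(k | x) ∝ π_k f_k(x); normalise over all components.
Component likelihoods at x = 1:
  f_A = 0.63·(1−0.63)^0 = 0.63·1 = 0.63
  f_B = 0.69·(1−0.69)^0 = 0.69·1 = 0.69
  f_C = 0.73·(1−0.73)^0 = 0.73·1 = 0.73
Prior × likelihood for each component:
  π_A·f_A = 0.66 × 0.63 = 0.4158
  π_B·f_B = 0.18 × 0.69 = 0.1242
  π_C·f_C = 0.16 × 0.73 = 0.1168
Normaliser: 0.4158 + 0.1242 + 0.1168 = 0.6568
So the posterior for Population A is 0.4158 / 0.6568 ≈ 0.6331.

0.6331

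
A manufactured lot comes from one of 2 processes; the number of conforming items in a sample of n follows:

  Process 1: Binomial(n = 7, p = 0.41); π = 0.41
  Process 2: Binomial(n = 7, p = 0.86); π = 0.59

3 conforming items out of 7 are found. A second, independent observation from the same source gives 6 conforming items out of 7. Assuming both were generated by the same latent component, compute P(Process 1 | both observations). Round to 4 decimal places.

0.5403

P(component k | x) = π_k·f_k(x) / marginal(x), where marginal(x) = Σ_j π_j·f_j(x).
Since both observations come from the same component, the likelihood for component k is f_k(x₁)·f_k(x₂).
  p_1 = [0.292299] × [0.0196179] = 0.00573431
  p_2 = [0.00855215] × [0.396476] = 0.00339072
Prior × likelihood for each component:
  π_1·p_1 = 0.41 × 0.00573431 = 0.00235107
  π_2·p_2 = 0.59 × 0.00339072 = 0.00200053
Sum: 0.00235107 + 0.00200053 = 0.00435159
So the posterior for Process 1 is 0.00235107 / 0.00435159 ≈ 0.5403.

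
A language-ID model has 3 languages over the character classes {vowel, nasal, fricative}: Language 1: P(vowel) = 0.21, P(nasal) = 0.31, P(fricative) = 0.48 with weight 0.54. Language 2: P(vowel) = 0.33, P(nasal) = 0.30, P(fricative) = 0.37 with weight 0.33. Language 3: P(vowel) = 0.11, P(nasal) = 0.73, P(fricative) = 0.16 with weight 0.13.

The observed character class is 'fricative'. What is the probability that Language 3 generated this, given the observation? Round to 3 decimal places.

Posterior ∝ prior × likelihood, so P(k | x) ∝ π_k f_k(x); normalise over all components.
Categorical probabilities:
  f_1 = 0.48
  f_2 = 0.37
  f_3 = 0.16
Prior × likelihood for each component:
  π_1·f_1 = 0.54 × 0.48 = 0.2592
  π_2·f_2 = 0.33 × 0.37 = 0.1221
  π_3·f_3 = 0.13 × 0.16 = 0.0208
Evidence: 0.2592 + 0.1221 + 0.0208 = 0.4021
P(Language 3 | 'fricative') ≈ 0.052

0.052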